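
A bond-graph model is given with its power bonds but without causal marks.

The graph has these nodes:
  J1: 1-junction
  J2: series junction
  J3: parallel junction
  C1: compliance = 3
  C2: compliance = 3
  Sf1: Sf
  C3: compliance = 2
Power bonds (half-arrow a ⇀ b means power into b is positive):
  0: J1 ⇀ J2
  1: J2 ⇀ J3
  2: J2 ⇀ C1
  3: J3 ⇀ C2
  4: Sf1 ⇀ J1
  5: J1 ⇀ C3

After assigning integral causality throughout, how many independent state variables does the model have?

b4 stroke→Sf1  (source Sf1 imposes f)
b0 stroke→J1  (J1: bond 4 brought flow, rest push out)
b5 stroke→J1  (J1: bond 4 brought flow, rest push out)
b1 stroke→J2  (common-f at J2 fixed by 0)
b2 stroke→J2  (1-jn J2 has f-setter on 0)
b3 stroke→J3  (only one effort-in slot at J3)

3  (C1, C2, C3 all integral)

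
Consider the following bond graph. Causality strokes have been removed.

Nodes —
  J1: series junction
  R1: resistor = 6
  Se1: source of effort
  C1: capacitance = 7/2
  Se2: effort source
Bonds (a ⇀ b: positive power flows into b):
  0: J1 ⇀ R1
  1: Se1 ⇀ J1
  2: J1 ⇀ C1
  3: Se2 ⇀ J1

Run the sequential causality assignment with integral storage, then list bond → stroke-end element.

β0 stroke at R1
β1 stroke at J1
β2 stroke at J1
β3 stroke at J1

β1 stroke at J1  (Se1 fixes effort; stroke away)
β3 stroke at J1  (Se2 fixes effort; stroke away)
β2 stroke at J1  (C1 integral (e out))
β0 stroke at R1  (only one flow-in slot at J1)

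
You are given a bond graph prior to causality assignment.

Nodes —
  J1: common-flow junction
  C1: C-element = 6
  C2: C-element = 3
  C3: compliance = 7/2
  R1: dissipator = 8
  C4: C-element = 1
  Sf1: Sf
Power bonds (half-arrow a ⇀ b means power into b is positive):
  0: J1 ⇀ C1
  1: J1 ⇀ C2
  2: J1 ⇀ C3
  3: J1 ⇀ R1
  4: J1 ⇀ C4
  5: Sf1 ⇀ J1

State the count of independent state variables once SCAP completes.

β5 →Sf1  (Sf1: flow source, stroke at near end)
β0 →J1  (J1 flow already set via bond 5)
β1 →J1  (J1 flow already set via bond 5)
β2 →J1  (common-f at J1 fixed by 5)
β3 →J1  (J1 flow already set via bond 5)
β4 →J1  (J1: bond 5 brought flow, rest push out)

4  (C1, C2, C3, C4 all integral)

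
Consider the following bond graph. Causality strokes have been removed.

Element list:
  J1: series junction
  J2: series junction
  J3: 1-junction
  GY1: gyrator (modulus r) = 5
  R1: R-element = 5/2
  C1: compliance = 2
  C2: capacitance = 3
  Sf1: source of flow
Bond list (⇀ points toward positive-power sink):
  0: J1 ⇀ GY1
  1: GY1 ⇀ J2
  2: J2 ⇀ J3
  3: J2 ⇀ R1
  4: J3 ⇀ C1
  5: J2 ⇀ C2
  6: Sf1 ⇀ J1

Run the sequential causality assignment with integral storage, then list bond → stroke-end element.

β0 →J1
β1 →J2
β2 →J2
β3 →R1
β4 →J3
β5 →J2
β6 →Sf1

bond 6 stroke→Sf1  (Sf1 fixes flow; stroke at Sf1)
bond 0 stroke→J1  (common-f at J1 fixed by 6)
bond 1 stroke→J2  (GY1 both-in/both-out from 0)
bond 4 stroke→J3  (C1: C, integral causality)
bond 2 stroke→J2  (J3: last free bond brings flow in)
bond 5 stroke→J2  (prefer integral on C2)
bond 3 stroke→R1  (closing 1-jn rule on J2)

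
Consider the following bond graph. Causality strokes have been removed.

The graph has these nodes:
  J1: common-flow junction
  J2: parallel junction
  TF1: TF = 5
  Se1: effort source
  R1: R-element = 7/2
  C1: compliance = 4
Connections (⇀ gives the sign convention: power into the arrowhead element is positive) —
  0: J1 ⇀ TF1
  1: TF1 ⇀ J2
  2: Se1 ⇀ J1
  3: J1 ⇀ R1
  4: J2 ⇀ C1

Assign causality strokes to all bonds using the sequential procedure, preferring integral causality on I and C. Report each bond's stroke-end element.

b0 stroke at J1
b1 stroke at TF1
b2 stroke at J1
b3 stroke at R1
b4 stroke at J2

#2 stroke at J1  (Se1 fixes effort; stroke away)
#4 stroke at J2  (C1 integral (e out))
#1 stroke at TF1  (J2 effort already set via bond 4)
#0 stroke at J1  (TF1 one-in-one-out from 1)
#3 stroke at R1  (only one flow-in slot at J1)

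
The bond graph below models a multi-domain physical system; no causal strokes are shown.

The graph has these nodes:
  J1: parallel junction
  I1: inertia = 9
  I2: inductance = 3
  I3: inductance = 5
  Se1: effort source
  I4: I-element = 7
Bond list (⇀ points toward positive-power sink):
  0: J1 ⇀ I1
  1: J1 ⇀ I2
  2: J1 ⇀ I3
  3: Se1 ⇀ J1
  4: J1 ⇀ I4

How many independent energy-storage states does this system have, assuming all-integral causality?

4  (I1, I2, I3, I4 all integral)

b3 →J1  (Se1 (Se) sets effort on bond)
b0 →I1  (J1: bond 3 brought effort, rest push out)
b1 →I2  (common-e at J1 fixed by 3)
b2 →I3  (common-e at J1 fixed by 3)
b4 →I4  (J1 effort already set via bond 3)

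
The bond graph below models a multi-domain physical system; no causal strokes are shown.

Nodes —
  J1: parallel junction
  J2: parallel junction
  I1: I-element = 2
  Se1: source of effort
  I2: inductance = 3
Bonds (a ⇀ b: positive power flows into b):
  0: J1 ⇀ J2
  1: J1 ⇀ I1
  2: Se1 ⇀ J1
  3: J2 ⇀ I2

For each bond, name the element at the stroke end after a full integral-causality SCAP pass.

bond 0 →J2
bond 1 →I1
bond 2 →J1
bond 3 →I2

bond 2 |J1  (source Se1 imposes e)
bond 0 |J2  (common-e at J1 fixed by 2)
bond 1 |I1  (common-e at J1 fixed by 2)
bond 3 |I2  (0-jn J2 has e-setter on 0)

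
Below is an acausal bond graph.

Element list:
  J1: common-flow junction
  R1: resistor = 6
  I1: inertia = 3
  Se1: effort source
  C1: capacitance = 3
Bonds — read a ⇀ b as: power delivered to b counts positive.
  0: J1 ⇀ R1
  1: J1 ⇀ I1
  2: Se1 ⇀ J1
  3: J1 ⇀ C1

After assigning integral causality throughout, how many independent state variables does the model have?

b2 |J1  (Se1 fixes effort; stroke away)
b1 |I1  (prefer integral on I1)
b0 |J1  (J1 flow already set via bond 1)
b3 |J1  (J1: bond 1 brought flow, rest push out)

2  (C1, I1 all integral)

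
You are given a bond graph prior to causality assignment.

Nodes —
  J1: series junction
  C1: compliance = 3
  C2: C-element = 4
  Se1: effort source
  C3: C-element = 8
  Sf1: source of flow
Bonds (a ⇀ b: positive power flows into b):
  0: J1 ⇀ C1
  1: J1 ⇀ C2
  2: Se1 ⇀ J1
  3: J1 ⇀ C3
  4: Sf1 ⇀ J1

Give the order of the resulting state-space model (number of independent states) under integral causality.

3  (C1, C2, C3 all integral)

bond 2 →J1  (Se1 fixes effort; stroke away)
bond 4 →Sf1  (source Sf1 imposes f)
bond 0 →J1  (J1 flow already set via bond 4)
bond 1 →J1  (J1 flow already set via bond 4)
bond 3 →J1  (common-f at J1 fixed by 4)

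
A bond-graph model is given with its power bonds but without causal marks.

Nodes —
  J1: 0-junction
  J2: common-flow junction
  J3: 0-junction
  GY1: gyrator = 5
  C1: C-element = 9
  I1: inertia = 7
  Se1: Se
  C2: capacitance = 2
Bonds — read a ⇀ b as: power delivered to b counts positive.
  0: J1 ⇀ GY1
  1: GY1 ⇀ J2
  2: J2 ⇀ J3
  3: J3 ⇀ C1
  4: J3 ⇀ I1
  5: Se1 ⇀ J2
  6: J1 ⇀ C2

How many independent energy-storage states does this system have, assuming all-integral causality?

bond 5 stroke at J2  (Se1 fixes effort; stroke away)
bond 3 stroke at J3  (prefer integral on C1)
bond 2 stroke at J2  (J3 effort already set via bond 3)
bond 4 stroke at I1  (common-e at J3 fixed by 3)
bond 1 stroke at GY1  (closing 1-jn rule on J2)
bond 0 stroke at GY1  (GY GY1: same side as bond 1)
bond 6 stroke at J1  (J1: last free bond brings effort in)

3  (C1, C2, I1 all integral)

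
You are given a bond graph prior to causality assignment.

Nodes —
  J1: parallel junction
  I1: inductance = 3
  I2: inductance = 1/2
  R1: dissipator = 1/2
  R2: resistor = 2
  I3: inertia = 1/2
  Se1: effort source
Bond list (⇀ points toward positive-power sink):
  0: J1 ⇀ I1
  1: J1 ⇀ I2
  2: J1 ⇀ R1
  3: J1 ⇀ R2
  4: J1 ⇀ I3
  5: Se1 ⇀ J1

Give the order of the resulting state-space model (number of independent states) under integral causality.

β5 stroke at J1  (Se1: effort source, stroke at far end)
β0 stroke at I1  (common-e at J1 fixed by 5)
β1 stroke at I2  (0-jn J1 has e-setter on 5)
β2 stroke at R1  (common-e at J1 fixed by 5)
β3 stroke at R2  (0-jn J1 has e-setter on 5)
β4 stroke at I3  (common-e at J1 fixed by 5)

3  (I1, I2, I3 all integral)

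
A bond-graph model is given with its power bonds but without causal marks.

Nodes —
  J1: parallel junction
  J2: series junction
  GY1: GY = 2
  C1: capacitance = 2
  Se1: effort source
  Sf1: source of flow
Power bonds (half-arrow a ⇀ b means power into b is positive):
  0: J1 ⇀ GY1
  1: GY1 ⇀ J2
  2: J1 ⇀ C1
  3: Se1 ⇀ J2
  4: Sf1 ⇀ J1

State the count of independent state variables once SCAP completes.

1  (C1 all integral)

#3 →J2  (Se1 fixes effort; stroke away)
#4 →Sf1  (Sf1 (Sf) sets flow on bond)
#1 →GY1  (J2 needs exactly one f-in)
#0 →GY1  (GY1: gyrator matches bond 1)
#2 →J1  (J1 needs exactly one e-in)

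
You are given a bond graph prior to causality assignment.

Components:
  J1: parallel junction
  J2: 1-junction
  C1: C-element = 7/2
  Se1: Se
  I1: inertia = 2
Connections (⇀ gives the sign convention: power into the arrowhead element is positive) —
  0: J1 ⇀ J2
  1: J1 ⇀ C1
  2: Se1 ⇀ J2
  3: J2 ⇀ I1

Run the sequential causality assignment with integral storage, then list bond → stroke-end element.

β2 stroke at J2  (Se1 (Se) sets effort on bond)
β1 stroke at J1  (prefer integral on C1)
β0 stroke at J2  (0-jn J1 has e-setter on 1)
β3 stroke at I1  (only one flow-in slot at J2)

bond 0 stroke at J2
bond 1 stroke at J1
bond 2 stroke at J2
bond 3 stroke at I1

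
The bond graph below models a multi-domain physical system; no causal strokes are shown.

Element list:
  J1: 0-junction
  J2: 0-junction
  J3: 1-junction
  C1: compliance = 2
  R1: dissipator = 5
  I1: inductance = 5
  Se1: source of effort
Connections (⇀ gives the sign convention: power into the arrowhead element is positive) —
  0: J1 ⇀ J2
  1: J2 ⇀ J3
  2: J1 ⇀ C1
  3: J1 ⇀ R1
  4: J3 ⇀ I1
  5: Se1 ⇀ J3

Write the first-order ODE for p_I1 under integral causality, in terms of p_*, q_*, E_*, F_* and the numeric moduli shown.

dp_I1/dt = E_Se1 + q_C1/2

β5 stroke at J3  (Se1 (Se) sets effort on bond)
β2 stroke at J1  (prefer integral on C1)
β0 stroke at J2  (J1: bond 2 brought effort, rest push out)
β3 stroke at R1  (J1 effort already set via bond 2)
β1 stroke at J3  (J2 effort already set via bond 0)
β4 stroke at I1  (only one flow-in slot at J3)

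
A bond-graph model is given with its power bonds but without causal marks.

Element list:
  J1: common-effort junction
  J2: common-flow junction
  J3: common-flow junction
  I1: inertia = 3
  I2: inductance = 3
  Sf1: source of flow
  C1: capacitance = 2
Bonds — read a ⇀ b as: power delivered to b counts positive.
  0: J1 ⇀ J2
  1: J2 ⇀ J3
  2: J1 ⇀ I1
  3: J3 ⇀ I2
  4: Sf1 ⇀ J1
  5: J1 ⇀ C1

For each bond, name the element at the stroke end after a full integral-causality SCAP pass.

β4 stroke at Sf1  (source Sf1 imposes f)
β2 stroke at I1  (I1 outputs flow p/I1)
β3 stroke at I2  (prefer integral on I2)
β1 stroke at J3  (1-jn J3 has f-setter on 3)
β0 stroke at J2  (J2 flow already set via bond 1)
β5 stroke at J1  (J1 needs exactly one e-in)

b0 |J2
b1 |J3
b2 |I1
b3 |I2
b4 |Sf1
b5 |J1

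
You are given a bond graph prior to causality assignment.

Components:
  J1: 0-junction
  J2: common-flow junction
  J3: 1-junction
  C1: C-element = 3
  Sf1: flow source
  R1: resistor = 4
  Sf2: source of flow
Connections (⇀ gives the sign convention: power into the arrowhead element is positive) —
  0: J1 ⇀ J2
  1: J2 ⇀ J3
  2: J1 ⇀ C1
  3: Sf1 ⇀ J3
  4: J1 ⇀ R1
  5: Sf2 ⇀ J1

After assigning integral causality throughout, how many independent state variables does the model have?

β3 |Sf1  (Sf1 (Sf) sets flow on bond)
β5 |Sf2  (source Sf2 imposes f)
β1 |J3  (J3 flow already set via bond 3)
β0 |J2  (J2: bond 1 brought flow, rest push out)
β2 |J1  (prefer integral on C1)
β4 |R1  (J1: bond 2 brought effort, rest push out)

1  (C1 all integral)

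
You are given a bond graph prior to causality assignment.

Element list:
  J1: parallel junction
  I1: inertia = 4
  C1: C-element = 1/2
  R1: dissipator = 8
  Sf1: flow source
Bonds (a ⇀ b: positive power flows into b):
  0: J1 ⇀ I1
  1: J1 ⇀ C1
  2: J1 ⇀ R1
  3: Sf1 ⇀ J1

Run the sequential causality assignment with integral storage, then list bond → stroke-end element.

bond 3 stroke→Sf1  (Sf1 (Sf) sets flow on bond)
bond 0 stroke→I1  (I1 integral (f out))
bond 1 stroke→J1  (C1 outputs effort q/C1)
bond 2 stroke→R1  (J1: bond 1 brought effort, rest push out)

#0 stroke→I1
#1 stroke→J1
#2 stroke→R1
#3 stroke→Sf1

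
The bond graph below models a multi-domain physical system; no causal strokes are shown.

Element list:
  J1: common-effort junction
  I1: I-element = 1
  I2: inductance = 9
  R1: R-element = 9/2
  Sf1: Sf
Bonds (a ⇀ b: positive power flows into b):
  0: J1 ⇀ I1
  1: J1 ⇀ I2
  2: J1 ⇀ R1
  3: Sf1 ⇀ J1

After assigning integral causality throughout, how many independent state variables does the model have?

bond 3 stroke→Sf1  (Sf1 (Sf) sets flow on bond)
bond 0 stroke→I1  (prefer integral on I1)
bond 1 stroke→I2  (I2 outputs flow p/I2)
bond 2 stroke→J1  (only one effort-in slot at J1)

2  (I1, I2 all integral)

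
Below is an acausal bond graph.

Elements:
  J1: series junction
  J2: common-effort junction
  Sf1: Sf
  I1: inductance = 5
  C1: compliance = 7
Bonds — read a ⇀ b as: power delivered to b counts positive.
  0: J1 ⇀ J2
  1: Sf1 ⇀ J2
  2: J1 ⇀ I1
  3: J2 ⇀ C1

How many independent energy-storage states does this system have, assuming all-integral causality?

#1 |Sf1  (Sf1: flow source, stroke at near end)
#2 |I1  (prefer integral on I1)
#0 |J1  (J1 flow already set via bond 2)
#3 |J2  (J2 needs exactly one e-in)

2  (C1, I1 all integral)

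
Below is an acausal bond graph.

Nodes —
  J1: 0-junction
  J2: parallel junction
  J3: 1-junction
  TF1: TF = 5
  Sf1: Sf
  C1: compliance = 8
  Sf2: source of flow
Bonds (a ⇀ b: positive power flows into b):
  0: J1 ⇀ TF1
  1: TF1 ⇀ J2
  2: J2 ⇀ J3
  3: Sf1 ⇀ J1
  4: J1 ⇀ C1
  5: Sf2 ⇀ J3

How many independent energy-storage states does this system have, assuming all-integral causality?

β3 |Sf1  (Sf1: flow source, stroke at near end)
β5 |Sf2  (source Sf2 imposes f)
β2 |J3  (1-jn J3 has f-setter on 5)
β1 |J2  (J2: last free bond brings effort in)
β0 |TF1  (TF1 one-in-one-out from 1)
β4 |J1  (J1 needs exactly one e-in)

1  (C1 all integral)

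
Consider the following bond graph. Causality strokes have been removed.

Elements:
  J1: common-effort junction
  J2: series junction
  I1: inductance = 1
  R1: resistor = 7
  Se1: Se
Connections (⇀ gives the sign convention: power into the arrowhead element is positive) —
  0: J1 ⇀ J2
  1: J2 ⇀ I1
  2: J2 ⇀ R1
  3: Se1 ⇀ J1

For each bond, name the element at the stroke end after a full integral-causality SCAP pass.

b3 stroke at J1  (Se1: effort source, stroke at far end)
b0 stroke at J2  (J1: bond 3 brought effort, rest push out)
b1 stroke at I1  (I1: I, integral causality)
b2 stroke at J2  (J2: bond 1 brought flow, rest push out)

β0 |J2
β1 |I1
β2 |J2
β3 |J1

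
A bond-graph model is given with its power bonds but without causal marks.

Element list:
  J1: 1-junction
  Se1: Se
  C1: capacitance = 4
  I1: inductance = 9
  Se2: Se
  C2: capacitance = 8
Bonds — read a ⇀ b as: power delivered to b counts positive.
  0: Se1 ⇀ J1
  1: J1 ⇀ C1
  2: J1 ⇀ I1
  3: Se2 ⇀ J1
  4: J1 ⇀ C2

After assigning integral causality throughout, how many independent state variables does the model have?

3  (C1, C2, I1 all integral)

#0 →J1  (source Se1 imposes e)
#3 →J1  (source Se2 imposes e)
#1 →J1  (C1: C, integral causality)
#2 →I1  (I1: I, integral causality)
#4 →J1  (J1: bond 2 brought flow, rest push out)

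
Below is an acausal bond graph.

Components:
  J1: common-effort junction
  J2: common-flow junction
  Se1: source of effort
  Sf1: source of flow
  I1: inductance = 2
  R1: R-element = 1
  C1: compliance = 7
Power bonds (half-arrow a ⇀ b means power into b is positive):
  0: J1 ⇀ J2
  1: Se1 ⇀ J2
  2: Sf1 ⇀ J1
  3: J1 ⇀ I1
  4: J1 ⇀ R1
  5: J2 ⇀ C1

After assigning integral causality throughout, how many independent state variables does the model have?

2  (C1, I1 all integral)

β1 →J2  (Se1 fixes effort; stroke away)
β2 →Sf1  (Sf1 fixes flow; stroke at Sf1)
β3 →I1  (prefer integral on I1)
β5 →J2  (C1 integral (e out))
β0 →J1  (closing 1-jn rule on J2)
β4 →R1  (common-e at J1 fixed by 0)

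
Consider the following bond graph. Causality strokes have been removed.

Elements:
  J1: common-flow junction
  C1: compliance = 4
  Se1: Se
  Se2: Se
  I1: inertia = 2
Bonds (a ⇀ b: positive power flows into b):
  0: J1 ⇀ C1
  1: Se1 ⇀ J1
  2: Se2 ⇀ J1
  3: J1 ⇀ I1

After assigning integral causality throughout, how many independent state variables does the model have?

2  (C1, I1 all integral)

b1 →J1  (Se1: effort source, stroke at far end)
b2 →J1  (Se2: effort source, stroke at far end)
b0 →J1  (C1 outputs effort q/C1)
b3 →I1  (only one flow-in slot at J1)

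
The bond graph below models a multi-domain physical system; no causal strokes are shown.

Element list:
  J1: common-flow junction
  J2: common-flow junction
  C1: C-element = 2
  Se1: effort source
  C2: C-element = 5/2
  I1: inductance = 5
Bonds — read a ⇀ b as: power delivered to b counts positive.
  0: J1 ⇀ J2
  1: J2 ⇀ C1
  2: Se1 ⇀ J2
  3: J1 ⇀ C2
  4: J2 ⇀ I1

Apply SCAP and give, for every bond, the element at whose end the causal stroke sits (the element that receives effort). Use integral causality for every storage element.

#2 stroke at J2  (source Se1 imposes e)
#1 stroke at J2  (prefer integral on C1)
#3 stroke at J1  (C2 outputs effort q/C2)
#0 stroke at J2  (only one flow-in slot at J1)
#4 stroke at I1  (J2: last free bond brings flow in)

β0 stroke→J2
β1 stroke→J2
β2 stroke→J2
β3 stroke→J1
β4 stroke→I1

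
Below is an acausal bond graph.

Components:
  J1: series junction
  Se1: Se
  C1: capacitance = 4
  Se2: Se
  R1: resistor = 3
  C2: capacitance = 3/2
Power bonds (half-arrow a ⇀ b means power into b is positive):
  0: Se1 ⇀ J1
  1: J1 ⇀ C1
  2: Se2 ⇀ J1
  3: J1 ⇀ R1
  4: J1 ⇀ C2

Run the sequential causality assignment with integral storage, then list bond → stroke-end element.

β0 stroke at J1
β1 stroke at J1
β2 stroke at J1
β3 stroke at R1
β4 stroke at J1

#0 stroke→J1  (Se1 fixes effort; stroke away)
#2 stroke→J1  (Se2 fixes effort; stroke away)
#1 stroke→J1  (C1: C, integral causality)
#4 stroke→J1  (C2: C, integral causality)
#3 stroke→R1  (J1 needs exactly one f-in)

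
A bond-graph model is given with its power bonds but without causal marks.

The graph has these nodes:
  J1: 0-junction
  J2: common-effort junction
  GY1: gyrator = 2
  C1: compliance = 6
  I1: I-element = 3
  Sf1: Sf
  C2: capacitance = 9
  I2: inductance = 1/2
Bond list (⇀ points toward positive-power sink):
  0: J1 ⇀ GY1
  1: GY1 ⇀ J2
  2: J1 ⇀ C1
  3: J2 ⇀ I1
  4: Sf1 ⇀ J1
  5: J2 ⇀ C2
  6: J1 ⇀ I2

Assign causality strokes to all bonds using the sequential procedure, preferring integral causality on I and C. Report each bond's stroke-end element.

b0 →GY1
b1 →GY1
b2 →J1
b3 →I1
b4 →Sf1
b5 →J2
b6 →I2

bond 4 →Sf1  (Sf1 (Sf) sets flow on bond)
bond 2 →J1  (prefer integral on C1)
bond 0 →GY1  (0-jn J1 has e-setter on 2)
bond 6 →I2  (J1 effort already set via bond 2)
bond 1 →GY1  (GY GY1: same side as bond 0)
bond 3 →I1  (I1: I, integral causality)
bond 5 →J2  (J2: last free bond brings effort in)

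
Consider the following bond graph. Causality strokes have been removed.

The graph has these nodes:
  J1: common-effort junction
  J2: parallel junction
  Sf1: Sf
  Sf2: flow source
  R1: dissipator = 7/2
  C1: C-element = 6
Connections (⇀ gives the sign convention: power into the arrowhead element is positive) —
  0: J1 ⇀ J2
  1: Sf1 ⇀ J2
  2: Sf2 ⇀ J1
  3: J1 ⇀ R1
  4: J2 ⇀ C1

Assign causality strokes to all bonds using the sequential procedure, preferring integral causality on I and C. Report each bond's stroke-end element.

β0 stroke→J1
β1 stroke→Sf1
β2 stroke→Sf2
β3 stroke→R1
β4 stroke→J2

b1 |Sf1  (Sf1 (Sf) sets flow on bond)
b2 |Sf2  (Sf2: flow source, stroke at near end)
b4 |J2  (prefer integral on C1)
b0 |J1  (0-jn J2 has e-setter on 4)
b3 |R1  (common-e at J1 fixed by 0)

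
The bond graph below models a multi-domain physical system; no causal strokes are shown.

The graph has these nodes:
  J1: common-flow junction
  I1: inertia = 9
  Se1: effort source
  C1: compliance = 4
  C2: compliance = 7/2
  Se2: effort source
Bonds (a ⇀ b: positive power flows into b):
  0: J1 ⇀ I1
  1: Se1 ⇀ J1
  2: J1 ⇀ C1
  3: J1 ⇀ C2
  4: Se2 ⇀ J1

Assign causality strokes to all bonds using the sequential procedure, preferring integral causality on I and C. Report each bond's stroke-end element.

bond 0 |I1
bond 1 |J1
bond 2 |J1
bond 3 |J1
bond 4 |J1

b1 stroke at J1  (Se1 fixes effort; stroke away)
b4 stroke at J1  (source Se2 imposes e)
b0 stroke at I1  (I1: I, integral causality)
b2 stroke at J1  (common-f at J1 fixed by 0)
b3 stroke at J1  (common-f at J1 fixed by 0)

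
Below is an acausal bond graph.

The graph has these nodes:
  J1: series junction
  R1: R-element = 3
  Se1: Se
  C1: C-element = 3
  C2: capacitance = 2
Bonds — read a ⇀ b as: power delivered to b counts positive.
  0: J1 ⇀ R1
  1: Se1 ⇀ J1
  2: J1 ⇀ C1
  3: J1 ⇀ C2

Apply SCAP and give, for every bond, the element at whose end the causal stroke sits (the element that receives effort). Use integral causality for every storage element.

β0 →R1
β1 →J1
β2 →J1
β3 →J1

b1 |J1  (Se1: effort source, stroke at far end)
b2 |J1  (C1 outputs effort q/C1)
b3 |J1  (C2 outputs effort q/C2)
b0 |R1  (J1 needs exactly one f-in)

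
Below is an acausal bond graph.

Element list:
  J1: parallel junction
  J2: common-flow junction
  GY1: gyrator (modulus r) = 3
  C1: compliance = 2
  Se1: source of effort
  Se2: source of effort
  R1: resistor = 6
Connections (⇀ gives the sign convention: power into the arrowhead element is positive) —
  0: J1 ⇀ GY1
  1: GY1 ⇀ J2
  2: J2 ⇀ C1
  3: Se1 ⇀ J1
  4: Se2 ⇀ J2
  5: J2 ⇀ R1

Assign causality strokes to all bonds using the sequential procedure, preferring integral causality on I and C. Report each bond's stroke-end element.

bond 0 stroke→GY1
bond 1 stroke→GY1
bond 2 stroke→J2
bond 3 stroke→J1
bond 4 stroke→J2
bond 5 stroke→J2

bond 3 stroke at J1  (source Se1 imposes e)
bond 4 stroke at J2  (source Se2 imposes e)
bond 0 stroke at GY1  (0-jn J1 has e-setter on 3)
bond 1 stroke at GY1  (GY1: gyrator matches bond 0)
bond 2 stroke at J2  (1-jn J2 has f-setter on 1)
bond 5 stroke at J2  (J2: bond 1 brought flow, rest push out)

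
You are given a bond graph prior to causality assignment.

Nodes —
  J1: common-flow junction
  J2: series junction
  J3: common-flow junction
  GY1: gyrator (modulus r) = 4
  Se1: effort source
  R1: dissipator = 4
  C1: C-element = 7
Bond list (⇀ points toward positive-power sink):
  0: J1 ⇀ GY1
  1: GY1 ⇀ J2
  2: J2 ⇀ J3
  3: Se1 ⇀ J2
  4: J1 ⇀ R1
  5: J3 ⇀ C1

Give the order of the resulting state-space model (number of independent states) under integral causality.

1  (C1 all integral)

b3 stroke at J2  (Se1 fixes effort; stroke away)
b5 stroke at J3  (C1 integral (e out))
b2 stroke at J2  (J3 needs exactly one f-in)
b1 stroke at GY1  (only one flow-in slot at J2)
b0 stroke at GY1  (through GY1, causality inverts; strokes same side of GY1)
b4 stroke at J1  (J1 flow already set via bond 0)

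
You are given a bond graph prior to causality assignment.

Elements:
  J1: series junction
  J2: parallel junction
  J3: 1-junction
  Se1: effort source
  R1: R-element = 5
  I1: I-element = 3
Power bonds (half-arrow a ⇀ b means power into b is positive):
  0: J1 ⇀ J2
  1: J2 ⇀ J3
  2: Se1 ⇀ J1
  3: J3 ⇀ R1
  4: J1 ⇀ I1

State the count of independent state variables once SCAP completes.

β2 stroke at J1  (Se1 (Se) sets effort on bond)
β4 stroke at I1  (I1 outputs flow p/I1)
β0 stroke at J1  (1-jn J1 has f-setter on 4)
β1 stroke at J2  (only one effort-in slot at J2)
β3 stroke at J3  (J3 flow already set via bond 1)

1  (I1 all integral)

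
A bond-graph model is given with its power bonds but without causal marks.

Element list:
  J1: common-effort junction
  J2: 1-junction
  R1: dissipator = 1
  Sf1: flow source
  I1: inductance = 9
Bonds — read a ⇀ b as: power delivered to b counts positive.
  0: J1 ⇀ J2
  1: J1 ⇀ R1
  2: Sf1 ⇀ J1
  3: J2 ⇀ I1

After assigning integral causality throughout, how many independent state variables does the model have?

bond 2 |Sf1  (source Sf1 imposes f)
bond 3 |I1  (I1 integral (f out))
bond 0 |J2  (J2: bond 3 brought flow, rest push out)
bond 1 |J1  (J1: last free bond brings effort in)

1  (I1 all integral)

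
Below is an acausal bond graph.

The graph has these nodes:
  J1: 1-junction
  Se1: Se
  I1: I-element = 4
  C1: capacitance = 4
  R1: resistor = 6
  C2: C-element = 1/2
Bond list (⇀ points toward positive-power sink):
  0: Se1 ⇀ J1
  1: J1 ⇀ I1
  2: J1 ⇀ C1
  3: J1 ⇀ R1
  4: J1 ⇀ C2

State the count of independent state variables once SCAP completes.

3  (C1, C2, I1 all integral)

#0 stroke→J1  (Se1 (Se) sets effort on bond)
#1 stroke→I1  (I1 outputs flow p/I1)
#2 stroke→J1  (J1: bond 1 brought flow, rest push out)
#3 stroke→J1  (1-jn J1 has f-setter on 1)
#4 stroke→J1  (J1 flow already set via bond 1)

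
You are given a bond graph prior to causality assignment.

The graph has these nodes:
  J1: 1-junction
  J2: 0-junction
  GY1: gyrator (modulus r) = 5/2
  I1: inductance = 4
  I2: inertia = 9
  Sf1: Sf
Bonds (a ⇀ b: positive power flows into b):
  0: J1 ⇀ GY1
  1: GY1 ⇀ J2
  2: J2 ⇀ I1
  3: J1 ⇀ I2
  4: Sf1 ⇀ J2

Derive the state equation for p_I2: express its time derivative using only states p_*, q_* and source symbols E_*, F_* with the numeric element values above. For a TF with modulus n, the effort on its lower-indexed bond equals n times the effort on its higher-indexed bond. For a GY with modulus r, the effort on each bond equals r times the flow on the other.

dp_I2/dt = 5*F_Sf1/2 - 5*p_I1/8

#4 stroke at Sf1  (source Sf1 imposes f)
#2 stroke at I1  (prefer integral on I1)
#1 stroke at J2  (closing 0-jn rule on J2)
#0 stroke at J1  (GY1 both-in/both-out from 1)
#3 stroke at I2  (J1: last free bond brings flow in)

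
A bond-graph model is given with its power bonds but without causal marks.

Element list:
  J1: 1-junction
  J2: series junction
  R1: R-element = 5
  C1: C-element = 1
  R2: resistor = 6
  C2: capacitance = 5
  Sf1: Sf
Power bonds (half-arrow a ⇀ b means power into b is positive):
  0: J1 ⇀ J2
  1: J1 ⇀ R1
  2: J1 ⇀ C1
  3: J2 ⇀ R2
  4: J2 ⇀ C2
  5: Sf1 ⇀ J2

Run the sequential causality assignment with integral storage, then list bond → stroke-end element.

bond 0 stroke→J2
bond 1 stroke→J1
bond 2 stroke→J1
bond 3 stroke→J2
bond 4 stroke→J2
bond 5 stroke→Sf1

b5 →Sf1  (source Sf1 imposes f)
b0 →J2  (J2: bond 5 brought flow, rest push out)
b3 →J2  (1-jn J2 has f-setter on 5)
b4 →J2  (J2 flow already set via bond 5)
b1 →J1  (common-f at J1 fixed by 0)
b2 →J1  (1-jn J1 has f-setter on 0)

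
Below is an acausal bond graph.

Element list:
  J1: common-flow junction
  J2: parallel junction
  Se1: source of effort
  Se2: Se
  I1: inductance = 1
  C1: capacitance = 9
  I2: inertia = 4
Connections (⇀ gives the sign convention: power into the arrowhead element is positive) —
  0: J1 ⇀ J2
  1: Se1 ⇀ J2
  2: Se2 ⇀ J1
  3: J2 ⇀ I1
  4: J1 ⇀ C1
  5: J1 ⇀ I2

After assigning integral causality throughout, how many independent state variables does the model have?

b1 →J2  (Se1: effort source, stroke at far end)
b2 →J1  (Se2 fixes effort; stroke away)
b0 →J1  (J2: bond 1 brought effort, rest push out)
b3 →I1  (0-jn J2 has e-setter on 1)
b4 →J1  (C1: C, integral causality)
b5 →I2  (J1: last free bond brings flow in)

3  (C1, I1, I2 all integral)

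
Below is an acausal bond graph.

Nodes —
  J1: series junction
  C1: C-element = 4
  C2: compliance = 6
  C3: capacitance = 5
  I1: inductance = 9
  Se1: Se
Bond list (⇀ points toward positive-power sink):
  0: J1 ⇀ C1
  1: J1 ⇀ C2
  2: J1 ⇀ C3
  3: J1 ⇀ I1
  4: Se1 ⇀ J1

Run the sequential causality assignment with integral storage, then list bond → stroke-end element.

β0 |J1
β1 |J1
β2 |J1
β3 |I1
β4 |J1

#4 stroke at J1  (Se1: effort source, stroke at far end)
#0 stroke at J1  (C1: C, integral causality)
#1 stroke at J1  (C2 outputs effort q/C2)
#2 stroke at J1  (C3: C, integral causality)
#3 stroke at I1  (J1 needs exactly one f-in)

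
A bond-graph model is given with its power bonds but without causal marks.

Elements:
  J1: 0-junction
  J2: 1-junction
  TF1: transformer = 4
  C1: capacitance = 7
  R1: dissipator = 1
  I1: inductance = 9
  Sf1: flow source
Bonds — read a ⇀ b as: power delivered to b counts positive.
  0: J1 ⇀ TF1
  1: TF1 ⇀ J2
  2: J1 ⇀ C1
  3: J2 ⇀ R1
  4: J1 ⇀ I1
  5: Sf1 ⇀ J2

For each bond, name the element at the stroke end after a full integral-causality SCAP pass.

b0 stroke at TF1
b1 stroke at J2
b2 stroke at J1
b3 stroke at J2
b4 stroke at I1
b5 stroke at Sf1

b5 stroke at Sf1  (source Sf1 imposes f)
b1 stroke at J2  (1-jn J2 has f-setter on 5)
b3 stroke at J2  (J2 flow already set via bond 5)
b0 stroke at TF1  (TF1: transformer flips bond 1)
b2 stroke at J1  (C1: C, integral causality)
b4 stroke at I1  (0-jn J1 has e-setter on 2)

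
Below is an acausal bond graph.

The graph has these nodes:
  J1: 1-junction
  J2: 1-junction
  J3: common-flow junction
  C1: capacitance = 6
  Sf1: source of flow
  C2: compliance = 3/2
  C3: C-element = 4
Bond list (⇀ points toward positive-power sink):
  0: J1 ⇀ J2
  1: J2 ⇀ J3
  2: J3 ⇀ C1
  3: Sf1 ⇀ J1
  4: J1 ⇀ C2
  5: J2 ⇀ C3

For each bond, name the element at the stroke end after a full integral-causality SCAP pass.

b0 →J1
b1 →J2
b2 →J3
b3 →Sf1
b4 →J1
b5 →J2

β3 stroke→Sf1  (Sf1 (Sf) sets flow on bond)
β0 stroke→J1  (common-f at J1 fixed by 3)
β4 stroke→J1  (common-f at J1 fixed by 3)
β1 stroke→J2  (1-jn J2 has f-setter on 0)
β5 stroke→J2  (J2: bond 0 brought flow, rest push out)
β2 stroke→J3  (common-f at J3 fixed by 1)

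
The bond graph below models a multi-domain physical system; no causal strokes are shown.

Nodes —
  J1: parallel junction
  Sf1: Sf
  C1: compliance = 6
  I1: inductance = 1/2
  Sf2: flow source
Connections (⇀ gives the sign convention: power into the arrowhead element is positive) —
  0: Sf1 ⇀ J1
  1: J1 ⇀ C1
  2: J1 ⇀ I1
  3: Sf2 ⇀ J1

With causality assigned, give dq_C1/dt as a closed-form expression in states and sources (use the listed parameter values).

dq_C1/dt = F_Sf1 + F_Sf2 - 2*p_I1

bond 0 stroke→Sf1  (Sf1 (Sf) sets flow on bond)
bond 3 stroke→Sf2  (source Sf2 imposes f)
bond 1 stroke→J1  (prefer integral on C1)
bond 2 stroke→I1  (J1 effort already set via bond 1)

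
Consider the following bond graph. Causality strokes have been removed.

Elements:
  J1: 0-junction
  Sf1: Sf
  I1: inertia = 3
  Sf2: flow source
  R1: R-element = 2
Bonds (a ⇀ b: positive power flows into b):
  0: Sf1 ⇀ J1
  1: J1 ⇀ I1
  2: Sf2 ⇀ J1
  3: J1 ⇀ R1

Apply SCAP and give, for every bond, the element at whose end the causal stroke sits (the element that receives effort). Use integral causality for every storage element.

bond 0 stroke at Sf1  (source Sf1 imposes f)
bond 2 stroke at Sf2  (Sf2 fixes flow; stroke at Sf2)
bond 1 stroke at I1  (I1 integral (f out))
bond 3 stroke at J1  (J1: last free bond brings effort in)

b0 stroke→Sf1
b1 stroke→I1
b2 stroke→Sf2
b3 stroke→J1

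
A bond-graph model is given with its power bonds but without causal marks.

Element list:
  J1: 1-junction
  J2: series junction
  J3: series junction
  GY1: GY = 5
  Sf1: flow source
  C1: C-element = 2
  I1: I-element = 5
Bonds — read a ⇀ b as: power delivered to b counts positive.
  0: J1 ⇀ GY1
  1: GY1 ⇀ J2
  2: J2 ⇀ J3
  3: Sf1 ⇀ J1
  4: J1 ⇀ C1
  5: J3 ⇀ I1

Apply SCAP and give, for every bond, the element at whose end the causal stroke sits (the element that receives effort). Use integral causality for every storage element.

β0 →J1
β1 →J2
β2 →J3
β3 →Sf1
β4 →J1
β5 →I1

#3 stroke at Sf1  (Sf1 (Sf) sets flow on bond)
#0 stroke at J1  (J1: bond 3 brought flow, rest push out)
#4 stroke at J1  (J1 flow already set via bond 3)
#1 stroke at J2  (GY GY1: same side as bond 0)
#2 stroke at J3  (J2: last free bond brings flow in)
#5 stroke at I1  (J3: last free bond brings flow in)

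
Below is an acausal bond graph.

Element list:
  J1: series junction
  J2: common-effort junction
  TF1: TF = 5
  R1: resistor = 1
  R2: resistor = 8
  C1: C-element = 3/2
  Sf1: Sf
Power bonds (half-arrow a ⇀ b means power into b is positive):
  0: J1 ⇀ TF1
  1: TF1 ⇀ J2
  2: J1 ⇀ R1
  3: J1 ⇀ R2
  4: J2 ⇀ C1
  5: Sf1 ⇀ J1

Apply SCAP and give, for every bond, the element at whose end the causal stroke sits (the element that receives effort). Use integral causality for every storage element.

β5 |Sf1  (Sf1 (Sf) sets flow on bond)
β0 |J1  (J1: bond 5 brought flow, rest push out)
β2 |J1  (1-jn J1 has f-setter on 5)
β3 |J1  (J1: bond 5 brought flow, rest push out)
β1 |TF1  (TF1: transformer flips bond 0)
β4 |J2  (closing 0-jn rule on J2)

β0 |J1
β1 |TF1
β2 |J1
β3 |J1
β4 |J2
β5 |Sf1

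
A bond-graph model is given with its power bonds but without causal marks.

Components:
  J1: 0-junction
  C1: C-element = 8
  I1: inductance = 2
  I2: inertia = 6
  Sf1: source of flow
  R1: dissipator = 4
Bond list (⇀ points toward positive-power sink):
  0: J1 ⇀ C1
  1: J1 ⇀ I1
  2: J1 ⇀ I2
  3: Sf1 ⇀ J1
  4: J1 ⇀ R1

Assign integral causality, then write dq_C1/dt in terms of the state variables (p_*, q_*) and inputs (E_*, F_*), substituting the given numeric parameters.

dq_C1/dt = F_Sf1 - p_I1/2 - p_I2/6 - q_C1/32

β3 stroke at Sf1  (Sf1 fixes flow; stroke at Sf1)
β0 stroke at J1  (C1: C, integral causality)
β1 stroke at I1  (J1: bond 0 brought effort, rest push out)
β2 stroke at I2  (J1 effort already set via bond 0)
β4 stroke at R1  (0-jn J1 has e-setter on 0)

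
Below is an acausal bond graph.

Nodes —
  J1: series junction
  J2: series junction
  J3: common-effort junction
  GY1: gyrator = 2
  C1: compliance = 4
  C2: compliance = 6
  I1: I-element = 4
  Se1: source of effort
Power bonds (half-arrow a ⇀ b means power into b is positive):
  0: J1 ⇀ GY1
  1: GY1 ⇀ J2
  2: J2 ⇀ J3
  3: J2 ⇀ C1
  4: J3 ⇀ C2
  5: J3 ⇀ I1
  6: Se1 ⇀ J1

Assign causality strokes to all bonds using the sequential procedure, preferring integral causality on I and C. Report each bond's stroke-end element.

bond 0 stroke→GY1
bond 1 stroke→GY1
bond 2 stroke→J2
bond 3 stroke→J2
bond 4 stroke→J3
bond 5 stroke→I1
bond 6 stroke→J1

b6 stroke→J1  (source Se1 imposes e)
b0 stroke→GY1  (J1 needs exactly one f-in)
b1 stroke→GY1  (GY1: gyrator matches bond 0)
b2 stroke→J2  (common-f at J2 fixed by 1)
b3 stroke→J2  (J2: bond 1 brought flow, rest push out)
b4 stroke→J3  (prefer integral on C2)
b5 stroke→I1  (J3 effort already set via bond 4)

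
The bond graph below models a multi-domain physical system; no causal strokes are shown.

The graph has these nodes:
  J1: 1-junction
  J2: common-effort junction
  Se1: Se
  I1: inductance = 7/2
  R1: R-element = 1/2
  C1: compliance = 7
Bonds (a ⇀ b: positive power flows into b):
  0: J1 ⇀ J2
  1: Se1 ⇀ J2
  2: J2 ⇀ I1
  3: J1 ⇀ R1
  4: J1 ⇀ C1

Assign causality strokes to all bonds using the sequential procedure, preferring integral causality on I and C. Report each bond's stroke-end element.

β1 |J2  (Se1 (Se) sets effort on bond)
β0 |J1  (common-e at J2 fixed by 1)
β2 |I1  (J2 effort already set via bond 1)
β4 |J1  (C1: C, integral causality)
β3 |R1  (J1 needs exactly one f-in)

b0 →J1
b1 →J2
b2 →I1
b3 →R1
b4 →J1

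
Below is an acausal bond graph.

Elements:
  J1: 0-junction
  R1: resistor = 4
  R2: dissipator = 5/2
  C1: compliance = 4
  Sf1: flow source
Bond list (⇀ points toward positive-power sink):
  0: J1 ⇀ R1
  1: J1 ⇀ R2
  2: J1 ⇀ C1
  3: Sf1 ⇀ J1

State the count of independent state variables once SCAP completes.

b3 |Sf1  (source Sf1 imposes f)
b2 |J1  (C1: C, integral causality)
b0 |R1  (common-e at J1 fixed by 2)
b1 |R2  (common-e at J1 fixed by 2)

1  (C1 all integral)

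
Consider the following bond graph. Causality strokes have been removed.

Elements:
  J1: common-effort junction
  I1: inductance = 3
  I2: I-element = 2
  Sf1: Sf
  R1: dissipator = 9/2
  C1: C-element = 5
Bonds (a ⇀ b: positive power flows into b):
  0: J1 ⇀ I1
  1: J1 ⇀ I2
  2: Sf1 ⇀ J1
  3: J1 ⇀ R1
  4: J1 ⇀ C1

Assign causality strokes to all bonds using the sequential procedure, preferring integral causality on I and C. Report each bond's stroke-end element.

β2 stroke→Sf1  (Sf1 (Sf) sets flow on bond)
β0 stroke→I1  (I1 outputs flow p/I1)
β1 stroke→I2  (I2 outputs flow p/I2)
β4 stroke→J1  (prefer integral on C1)
β3 stroke→R1  (common-e at J1 fixed by 4)

#0 stroke at I1
#1 stroke at I2
#2 stroke at Sf1
#3 stroke at R1
#4 stroke at J1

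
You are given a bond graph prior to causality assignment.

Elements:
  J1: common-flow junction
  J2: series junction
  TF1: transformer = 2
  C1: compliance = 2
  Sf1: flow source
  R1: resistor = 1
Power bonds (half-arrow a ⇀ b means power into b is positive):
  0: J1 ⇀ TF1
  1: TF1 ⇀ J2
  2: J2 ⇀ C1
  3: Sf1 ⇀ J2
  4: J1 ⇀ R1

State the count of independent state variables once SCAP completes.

bond 3 stroke→Sf1  (Sf1: flow source, stroke at near end)
bond 1 stroke→J2  (J2 flow already set via bond 3)
bond 2 stroke→J2  (common-f at J2 fixed by 3)
bond 0 stroke→TF1  (TF1: transformer flips bond 1)
bond 4 stroke→J1  (J1 flow already set via bond 0)

1  (C1 all integral)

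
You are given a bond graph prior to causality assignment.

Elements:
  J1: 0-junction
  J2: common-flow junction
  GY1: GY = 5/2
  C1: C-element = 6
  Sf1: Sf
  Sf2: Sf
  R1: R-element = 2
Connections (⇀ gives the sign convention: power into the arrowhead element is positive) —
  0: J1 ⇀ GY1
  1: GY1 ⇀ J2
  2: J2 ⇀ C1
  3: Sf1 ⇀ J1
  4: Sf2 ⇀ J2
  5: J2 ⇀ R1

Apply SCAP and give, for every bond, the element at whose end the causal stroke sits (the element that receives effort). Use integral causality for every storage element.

#0 stroke→J1
#1 stroke→J2
#2 stroke→J2
#3 stroke→Sf1
#4 stroke→Sf2
#5 stroke→J2

#3 |Sf1  (Sf1 fixes flow; stroke at Sf1)
#4 |Sf2  (Sf2 fixes flow; stroke at Sf2)
#0 |J1  (J1: last free bond brings effort in)
#1 |J2  (common-f at J2 fixed by 4)
#2 |J2  (J2: bond 4 brought flow, rest push out)
#5 |J2  (1-jn J2 has f-setter on 4)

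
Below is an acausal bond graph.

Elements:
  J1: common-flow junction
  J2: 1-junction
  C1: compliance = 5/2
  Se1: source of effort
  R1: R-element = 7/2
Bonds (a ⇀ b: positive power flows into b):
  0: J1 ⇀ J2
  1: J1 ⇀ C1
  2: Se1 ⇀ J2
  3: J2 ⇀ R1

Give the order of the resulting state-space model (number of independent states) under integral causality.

1  (C1 all integral)

#2 stroke at J2  (Se1 fixes effort; stroke away)
#1 stroke at J1  (prefer integral on C1)
#0 stroke at J2  (only one flow-in slot at J1)
#3 stroke at R1  (only one flow-in slot at J2)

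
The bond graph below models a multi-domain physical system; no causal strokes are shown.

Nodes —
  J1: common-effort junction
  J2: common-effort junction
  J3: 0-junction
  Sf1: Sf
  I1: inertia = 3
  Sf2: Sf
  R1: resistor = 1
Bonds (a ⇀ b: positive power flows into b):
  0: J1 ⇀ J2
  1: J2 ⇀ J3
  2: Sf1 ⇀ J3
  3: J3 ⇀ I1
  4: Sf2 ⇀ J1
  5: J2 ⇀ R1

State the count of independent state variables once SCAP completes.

1  (I1 all integral)

#2 →Sf1  (Sf1 (Sf) sets flow on bond)
#4 →Sf2  (Sf2 (Sf) sets flow on bond)
#0 →J1  (J1 needs exactly one e-in)
#3 →I1  (I1 integral (f out))
#1 →J3  (J3 needs exactly one e-in)
#5 →J2  (only one effort-in slot at J2)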